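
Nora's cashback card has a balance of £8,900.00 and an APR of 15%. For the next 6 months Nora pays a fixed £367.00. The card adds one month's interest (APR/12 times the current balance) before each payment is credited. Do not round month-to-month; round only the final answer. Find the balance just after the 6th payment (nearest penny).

£7,316.74

Monthly rate r = 15%/12 = 1.25% = 0.0125.
Each month: B ← B·(1+r) − £367.00.
Month 1: interest £111.25; balance after payment £8,644.25.
Month 2: interest £108.05; balance after payment £8,385.30.
Month 3: interest £104.82; balance after payment £8,123.12.
Month 4: interest £101.54; balance after payment £7,857.66.
Month 5: interest £98.22; balance after payment £7,588.88.
Month 6: interest £94.86; balance after payment £7,316.74.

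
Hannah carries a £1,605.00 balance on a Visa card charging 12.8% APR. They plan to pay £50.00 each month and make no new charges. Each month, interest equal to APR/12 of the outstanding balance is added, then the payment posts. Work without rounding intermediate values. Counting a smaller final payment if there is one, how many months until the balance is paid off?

40 payments

Monthly rate r = 12.8%/12 = 1.06667% = 0.0106667.
Recurrence: B ← B·(1+r) − £50.00.
Month 1: interest £17.12; balance after payment £1,572.12.
Month 2: interest £16.77; balance after payment £1,538.89.
Closed form: n = −ln(1 − rB₀/P)/ln(1+r) = −ln(0.6576)/ln(1.01067) ≈ 39.505, so the balance reaches zero during payment 40.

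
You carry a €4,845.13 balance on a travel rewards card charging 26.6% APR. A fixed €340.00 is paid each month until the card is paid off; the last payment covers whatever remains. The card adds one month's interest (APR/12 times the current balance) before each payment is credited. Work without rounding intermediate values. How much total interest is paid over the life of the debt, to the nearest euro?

Monthly rate r = 26.6%/12 = 2.21667% = 0.0221667.
Payoff takes n = ⌈−ln(1 − rB₀/P)/ln(1+r)⌉ = ⌈17.315⌉ = 18 payments; the last is €107.96.
Total paid = 17·€340.00 + €107.96 = €5,887.96.
Total interest = total paid − principal = €5,887.96 − €4,845.13 = €1,042.83.

€1,043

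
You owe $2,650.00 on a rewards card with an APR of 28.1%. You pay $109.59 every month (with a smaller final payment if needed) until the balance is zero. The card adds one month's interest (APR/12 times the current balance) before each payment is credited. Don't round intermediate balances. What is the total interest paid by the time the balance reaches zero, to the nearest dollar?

$1,305

Monthly rate r = 28.1%/12 = 2.34167% = 0.0234167.
Payoff takes n = ⌈−ln(1 − rB₀/P)/ln(1+r)⌉ = ⌈36.086⌉ = 37 payments; the last is $9.48.
Total paid = 36·$109.59 + $9.48 = $3,954.72.
Total interest = total paid − principal = $3,954.72 − $2,650.00 = $1,304.72.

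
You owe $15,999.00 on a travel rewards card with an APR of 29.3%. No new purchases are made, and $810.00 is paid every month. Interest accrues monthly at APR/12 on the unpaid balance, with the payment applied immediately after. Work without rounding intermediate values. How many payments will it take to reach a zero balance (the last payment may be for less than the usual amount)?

28 months

Monthly rate r = 29.3%/12 = 2.44167% = 0.0244167.
Recurrence: B ← B·(1+r) − $810.00.
Month 1: interest $390.64; balance after payment $15,579.64.
Month 2: interest $380.40; balance after payment $15,150.05.
Closed form: n = −ln(1 − rB₀/P)/ln(1+r) = −ln(0.51773)/ln(1.02442) ≈ 27.289, so the balance reaches zero during payment 28.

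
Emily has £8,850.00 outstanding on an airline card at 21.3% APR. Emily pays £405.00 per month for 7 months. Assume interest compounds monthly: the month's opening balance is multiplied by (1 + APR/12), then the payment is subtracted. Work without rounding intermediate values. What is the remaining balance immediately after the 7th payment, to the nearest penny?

£7,019.42

Monthly rate r = 21.3%/12 = 1.775% = 0.01775.
Each month: B ← B·(1+r) − £405.00.
Month 1: interest £157.09; balance after payment £8,602.09.
Month 2: interest £152.69; balance after payment £8,349.77.
Month 3: interest £148.21; balance after payment £8,092.98.
Month 4: interest £143.65; balance after payment £7,831.63.
Month 5: interest £139.01; balance after payment £7,565.64.
Month 6: interest £134.29; balance after payment £7,294.94.
Month 7: interest £129.49; balance after payment £7,019.42.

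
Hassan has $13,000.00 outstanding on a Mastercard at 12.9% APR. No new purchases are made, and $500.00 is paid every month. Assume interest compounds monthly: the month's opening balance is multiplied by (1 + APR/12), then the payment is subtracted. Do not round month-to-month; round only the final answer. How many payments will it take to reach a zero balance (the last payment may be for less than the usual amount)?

31 months

Monthly rate r = 12.9%/12 = 1.075% = 0.01075.
Recurrence: B ← B·(1+r) − $500.00.
Month 1: interest $139.75; balance after payment $12,639.75.
Month 2: interest $135.88; balance after payment $12,275.63.
Closed form: n = −ln(1 − rB₀/P)/ln(1+r) = −ln(0.7205)/ln(1.01075) ≈ 30.658, so the balance reaches zero during payment 31.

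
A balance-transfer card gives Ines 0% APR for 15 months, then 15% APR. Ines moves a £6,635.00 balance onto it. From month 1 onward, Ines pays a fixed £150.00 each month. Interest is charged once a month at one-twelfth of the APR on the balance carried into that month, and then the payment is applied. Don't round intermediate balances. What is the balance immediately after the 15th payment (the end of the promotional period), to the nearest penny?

Promo months 1–15 at r₀ = 0%/12 = 0; months 16+ at r₁ = 15%/12 = 0.0125.
After month 15 (no interest yet): B = £6,635.00 − 15·£150.00 = £4,385.00.

£4,385.00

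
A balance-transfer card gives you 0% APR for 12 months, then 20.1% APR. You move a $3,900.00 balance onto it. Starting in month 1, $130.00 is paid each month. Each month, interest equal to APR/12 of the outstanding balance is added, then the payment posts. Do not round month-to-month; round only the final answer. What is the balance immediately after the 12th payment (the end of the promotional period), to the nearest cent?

Promo months 1–12 at r₀ = 0%/12 = 0; months 13+ at r₁ = 20.1%/12 = 0.01675.
After month 12 (no interest yet): B = $3,900.00 − 12·$130.00 = $2,340.00.

$2,340.00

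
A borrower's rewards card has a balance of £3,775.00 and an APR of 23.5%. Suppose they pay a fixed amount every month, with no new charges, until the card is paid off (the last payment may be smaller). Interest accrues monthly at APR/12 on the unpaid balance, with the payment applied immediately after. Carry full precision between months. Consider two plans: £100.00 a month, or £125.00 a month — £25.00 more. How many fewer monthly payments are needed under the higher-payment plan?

23 fewer payments

Monthly rate r = 23.5%/12 = 1.95833% = 0.0195833.
At £100.00/mo: n = ⌈−ln(1 − rB₀/P)/ln(1+r)⌉ = 70 payments (last £31.58); total interest = total paid − £3,775.00 = £3,156.58.
At £125.00/mo: 47 payments (last £19.06); total interest £1,994.06.
Payments saved = 70 − 47 = 23.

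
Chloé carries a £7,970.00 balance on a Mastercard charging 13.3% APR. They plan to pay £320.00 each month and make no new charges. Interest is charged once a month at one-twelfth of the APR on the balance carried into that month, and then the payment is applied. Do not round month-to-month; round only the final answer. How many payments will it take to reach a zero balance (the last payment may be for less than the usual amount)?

30 months

Monthly rate r = 13.3%/12 = 1.10833% = 0.0110833.
Recurrence: B ← B·(1+r) − £320.00.
Month 1: interest £88.33; balance after payment £7,738.33.
Month 2: interest £85.77; balance after payment £7,504.10.
Closed form: n = −ln(1 − rB₀/P)/ln(1+r) = −ln(0.72396)/ln(1.01108) ≈ 29.306, so the balance reaches zero during payment 30.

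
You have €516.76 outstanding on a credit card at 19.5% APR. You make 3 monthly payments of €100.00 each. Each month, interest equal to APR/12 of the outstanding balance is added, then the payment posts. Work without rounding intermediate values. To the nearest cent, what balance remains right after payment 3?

Monthly rate r = 19.5%/12 = 1.625% = 0.01625.
Each month: B ← B·(1+r) − €100.00.
Month 1: interest €8.40; balance after payment €425.16.
Month 2: interest €6.91; balance after payment €332.07.
Month 3: interest €5.40; balance after payment €237.46.

€237.46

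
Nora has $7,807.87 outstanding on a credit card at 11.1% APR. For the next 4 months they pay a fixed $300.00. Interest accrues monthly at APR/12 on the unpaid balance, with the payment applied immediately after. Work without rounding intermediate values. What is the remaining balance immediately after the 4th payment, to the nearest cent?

$6,884.04

Monthly rate r = 11.1%/12 = 0.925% = 0.00925.
Each month: B ← B·(1+r) − $300.00.
Month 1: interest $72.22; balance after payment $7,580.09.
Month 2: interest $70.12; balance after payment $7,350.21.
Month 3: interest $67.99; balance after payment $7,118.20.
Month 4: interest $65.84; balance after payment $6,884.04.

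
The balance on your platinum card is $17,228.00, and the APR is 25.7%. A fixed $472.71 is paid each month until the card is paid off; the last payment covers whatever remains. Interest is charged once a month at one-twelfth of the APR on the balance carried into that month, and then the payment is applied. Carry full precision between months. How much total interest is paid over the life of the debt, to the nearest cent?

Monthly rate r = 25.7%/12 = 2.14167% = 0.0214167.
Payoff takes n = ⌈−ln(1 − rB₀/P)/ln(1+r)⌉ = ⌈71.568⌉ = 72 payments; the last is $269.58.
Total paid = 71·$472.71 + $269.58 = $33,831.99.
Total interest = total paid − principal = $33,831.99 − $17,228.00 = $16,603.99.

$16,603.99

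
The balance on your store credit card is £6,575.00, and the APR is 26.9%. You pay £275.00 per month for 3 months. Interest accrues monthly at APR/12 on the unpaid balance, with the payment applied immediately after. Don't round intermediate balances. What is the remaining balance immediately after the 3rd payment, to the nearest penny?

£6,183.52

Monthly rate r = 26.9%/12 = 2.24167% = 0.0224167.
Each month: B ← B·(1+r) − £275.00.
Month 1: interest £147.39; balance after payment £6,447.39.
Month 2: interest £144.53; balance after payment £6,316.92.
Month 3: interest £141.60; balance after payment £6,183.52.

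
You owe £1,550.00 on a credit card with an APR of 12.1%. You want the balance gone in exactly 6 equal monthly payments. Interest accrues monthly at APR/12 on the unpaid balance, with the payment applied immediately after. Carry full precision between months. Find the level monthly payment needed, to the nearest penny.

Monthly rate r = 12.1%/12 = 1.00833% = 0.0100833.
Level-payment amortization: P = B₀·r / (1 − (1+r)^(−n)) = 1550.00·0.0100833 / (1 − 1.01008^(−6)).
Denominator 1 − (1+r)^(−6) = 0.0584209891.
P = 15.6292 / 0.0584209891 ≈ 267.53.

£267.53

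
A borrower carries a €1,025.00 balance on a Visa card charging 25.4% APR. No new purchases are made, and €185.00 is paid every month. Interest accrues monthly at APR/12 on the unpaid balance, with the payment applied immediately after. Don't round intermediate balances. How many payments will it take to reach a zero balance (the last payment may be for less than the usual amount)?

6 payments

Monthly rate r = 25.4%/12 = 2.11667% = 0.0211667.
Recurrence: B ← B·(1+r) − €185.00.
Month 1: interest €21.70; balance after payment €861.70.
Month 2: interest €18.24; balance after payment €694.94.
Month 3: interest €14.71; balance after payment €524.64.
Month 4: interest €11.10; balance after payment €350.75.
Month 5: interest €7.42; balance after payment €173.17.
Month 6: interest €3.67; balance after payment €0.00.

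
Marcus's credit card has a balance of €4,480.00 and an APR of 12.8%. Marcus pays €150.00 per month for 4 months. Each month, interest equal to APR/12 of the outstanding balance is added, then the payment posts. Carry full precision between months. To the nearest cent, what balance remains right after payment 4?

€4,064.56

Monthly rate r = 12.8%/12 = 1.06667% = 0.0106667.
Each month: B ← B·(1+r) − €150.00.
Month 1: interest €47.79; balance after payment €4,377.79.
Month 2: interest €46.70; balance after payment €4,274.48.
Month 3: interest €45.59; balance after payment €4,170.08.
Month 4: interest €44.48; balance after payment €4,064.56.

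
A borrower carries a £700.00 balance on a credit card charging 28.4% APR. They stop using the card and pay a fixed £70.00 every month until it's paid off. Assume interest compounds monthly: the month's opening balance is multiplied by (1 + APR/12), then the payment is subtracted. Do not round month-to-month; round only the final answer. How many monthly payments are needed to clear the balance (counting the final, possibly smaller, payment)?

Monthly rate r = 28.4%/12 = 2.36667% = 0.0236667.
Recurrence: B ← B·(1+r) − £70.00.
Month 1: interest £16.57; balance after payment £646.57.
Month 2: interest £15.30; balance after payment £591.87.
Closed form: n = −ln(1 − rB₀/P)/ln(1+r) = −ln(0.76333)/ln(1.02367) ≈ 11.546, so the balance reaches zero during payment 12.

12 payments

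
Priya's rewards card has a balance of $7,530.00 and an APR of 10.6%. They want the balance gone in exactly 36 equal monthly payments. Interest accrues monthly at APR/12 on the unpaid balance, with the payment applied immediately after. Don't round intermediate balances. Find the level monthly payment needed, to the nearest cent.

$245.10

Monthly rate r = 10.6%/12 = 0.883333% = 0.00883333.
Level-payment amortization: P = B₀·r / (1 − (1+r)^(−n)) = 7530.00·0.00883333 / (1 − 1.00883^(−36)).
Denominator 1 − (1+r)^(−36) = 0.271380562.
P = 66.515 / 0.271380562 ≈ 245.10.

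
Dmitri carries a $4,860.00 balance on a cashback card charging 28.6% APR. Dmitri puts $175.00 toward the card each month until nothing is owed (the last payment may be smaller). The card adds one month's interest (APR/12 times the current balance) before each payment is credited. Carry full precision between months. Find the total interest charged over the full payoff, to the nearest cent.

$3,196.75

Monthly rate r = 28.6%/12 = 2.38333% = 0.0238333.
Payoff takes n = ⌈−ln(1 − rB₀/P)/ln(1+r)⌉ = ⌈46.038⌉ = 47 payments; the last is $6.75.
Total paid = 46·$175.00 + $6.75 = $8,056.75.
Total interest = total paid − principal = $8,056.75 − $4,860.00 = $3,196.75.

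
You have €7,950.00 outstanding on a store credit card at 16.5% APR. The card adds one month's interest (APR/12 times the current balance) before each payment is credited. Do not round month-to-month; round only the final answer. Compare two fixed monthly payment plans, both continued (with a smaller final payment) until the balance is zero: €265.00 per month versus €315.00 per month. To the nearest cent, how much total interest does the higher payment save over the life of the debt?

€489.64

Monthly rate r = 16.5%/12 = 1.375% = 0.01375.
At €265.00/mo: n = ⌈−ln(1 − rB₀/P)/ln(1+r)⌉ = 39 payments (last €251.16); total interest = total paid − €7,950.00 = €2,371.16.
At €315.00/mo: 32 payments (last €66.52); total interest €1,881.52.
Interest saved = €2,371.16 − €1,881.52 = €489.64.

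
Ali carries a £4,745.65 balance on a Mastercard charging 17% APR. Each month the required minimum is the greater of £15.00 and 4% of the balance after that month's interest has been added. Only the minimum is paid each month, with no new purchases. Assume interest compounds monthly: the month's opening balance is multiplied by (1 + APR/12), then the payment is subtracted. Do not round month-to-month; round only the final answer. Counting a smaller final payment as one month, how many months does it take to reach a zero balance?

126 months

Monthly rate r = 17%/12 = 1.41667% = 0.0141667.
While 4% of the post-interest balance exceeds £15.00, each month B ← (B·(1+r))·(1 − 0.04), i.e. B shrinks by the factor (1+r)·0.96 = 0.9736.
This holds for months 1–96. Entering month 97 the balance is £363.77; 4% of the post-interest balance is now below £15.00, so the flat £15.00 minimum applies from here.
From month 97 a fixed £15.00 at rate r clears £363.77 in 30 more payments. Total: 96 + 30 = 126 months.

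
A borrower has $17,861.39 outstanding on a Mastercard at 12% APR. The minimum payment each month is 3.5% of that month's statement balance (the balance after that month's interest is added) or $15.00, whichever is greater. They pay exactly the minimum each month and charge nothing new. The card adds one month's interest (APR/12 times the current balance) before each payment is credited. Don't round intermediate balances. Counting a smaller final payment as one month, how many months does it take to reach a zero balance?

180 months

Monthly rate r = 12%/12 = 1% = 0.01.
While 3.5% of the post-interest balance exceeds $15.00, each month B ← (B·(1+r))·(1 − 0.035), i.e. B shrinks by the factor (1+r)·0.965 = 0.97465.
This holds for months 1–146. Entering month 147 the balance is $420.56; 3.5% of the post-interest balance is now below $15.00, so the flat $15.00 minimum applies from here.
From month 147 a fixed $15.00 at rate r clears $420.56 in 34 more payments. Total: 146 + 34 = 180 months.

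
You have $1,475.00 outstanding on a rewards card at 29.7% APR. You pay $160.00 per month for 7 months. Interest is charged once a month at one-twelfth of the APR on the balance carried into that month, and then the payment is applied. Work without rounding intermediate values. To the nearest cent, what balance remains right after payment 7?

$543.64

Monthly rate r = 29.7%/12 = 2.475% = 0.02475.
Each month: B ← B·(1+r) − $160.00.
Month 1: interest $36.51; balance after payment $1,351.51.
Month 2: interest $33.45; balance after payment $1,224.96.
Month 3: interest $30.32; balance after payment $1,095.27.
Month 4: interest $27.11; balance after payment $962.38.
Month 5: interest $23.82; balance after payment $826.20.
Month 6: interest $20.45; balance after payment $686.65.
Month 7: interest $16.99; balance after payment $543.64.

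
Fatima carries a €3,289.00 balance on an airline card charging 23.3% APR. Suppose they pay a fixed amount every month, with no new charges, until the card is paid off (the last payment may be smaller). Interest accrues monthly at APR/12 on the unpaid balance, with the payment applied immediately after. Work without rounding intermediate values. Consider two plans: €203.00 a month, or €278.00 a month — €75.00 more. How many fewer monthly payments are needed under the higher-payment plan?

6 fewer payments

Monthly rate r = 23.3%/12 = 1.94167% = 0.0194167.
At €203.00/mo: n = ⌈−ln(1 − rB₀/P)/ln(1+r)⌉ = 20 payments (last €130.87); total interest = total paid − €3,289.00 = €698.87.
At €278.00/mo: 14 payments (last €159.68); total interest €484.68.
Payments saved = 20 − 14 = 6.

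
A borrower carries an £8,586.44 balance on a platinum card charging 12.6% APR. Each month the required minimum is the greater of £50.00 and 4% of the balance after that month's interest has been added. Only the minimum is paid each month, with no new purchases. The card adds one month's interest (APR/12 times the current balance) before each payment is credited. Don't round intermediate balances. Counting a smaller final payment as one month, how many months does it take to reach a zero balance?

93 months

Monthly rate r = 12.6%/12 = 1.05% = 0.0105.
While 4% of the post-interest balance exceeds £50.00, each month B ← (B·(1+r))·(1 − 0.04), i.e. B shrinks by the factor (1+r)·0.96 = 0.97008.
This holds for months 1–64. Entering month 65 the balance is £1,228.84; 4% of the post-interest balance is now below £50.00, so the flat £50.00 minimum applies from here.
From month 65 a fixed £50.00 at rate r clears £1,228.84 in 29 more payments. Total: 64 + 29 = 93 months.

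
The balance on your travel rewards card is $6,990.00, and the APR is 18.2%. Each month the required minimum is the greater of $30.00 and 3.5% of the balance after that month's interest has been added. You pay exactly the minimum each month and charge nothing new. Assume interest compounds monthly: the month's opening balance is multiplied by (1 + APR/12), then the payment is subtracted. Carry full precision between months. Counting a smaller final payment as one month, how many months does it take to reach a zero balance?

Monthly rate r = 18.2%/12 = 1.51667% = 0.0151667.
While 3.5% of the post-interest balance exceeds $30.00, each month B ← (B·(1+r))·(1 − 0.035), i.e. B shrinks by the factor (1+r)·0.965 = 0.97964.
This holds for months 1–103. Entering month 104 the balance is $839.73; 3.5% of the post-interest balance is now below $30.00, so the flat $30.00 minimum applies from here.
From month 104 a fixed $30.00 at rate r clears $839.73 in 37 more payments. Total: 103 + 37 = 140 months.

140 months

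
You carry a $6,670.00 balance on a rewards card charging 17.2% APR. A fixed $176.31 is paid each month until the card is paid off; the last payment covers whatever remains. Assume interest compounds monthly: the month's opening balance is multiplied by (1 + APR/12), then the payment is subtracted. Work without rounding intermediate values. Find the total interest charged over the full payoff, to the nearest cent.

Monthly rate r = 17.2%/12 = 1.43333% = 0.0143333.
Payoff takes n = ⌈−ln(1 − rB₀/P)/ln(1+r)⌉ = ⌈54.908⌉ = 55 payments; the last is $160.13.
Total paid = 54·$176.31 + $160.13 = $9,680.87.
Total interest = total paid − principal = $9,680.87 − $6,670.00 = $3,010.87.

$3,010.87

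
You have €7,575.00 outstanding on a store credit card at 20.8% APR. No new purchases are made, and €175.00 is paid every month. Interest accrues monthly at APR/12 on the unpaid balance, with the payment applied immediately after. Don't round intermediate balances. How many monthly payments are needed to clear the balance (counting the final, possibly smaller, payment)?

81 payments

Monthly rate r = 20.8%/12 = 1.73333% = 0.0173333.
Recurrence: B ← B·(1+r) − €175.00.
Month 1: interest €131.30; balance after payment €7,531.30.
Month 2: interest €130.54; balance after payment €7,486.84.
Closed form: n = −ln(1 − rB₀/P)/ln(1+r) = −ln(0.24971)/ln(1.01733) ≈ 80.736, so the balance reaches zero during payment 81.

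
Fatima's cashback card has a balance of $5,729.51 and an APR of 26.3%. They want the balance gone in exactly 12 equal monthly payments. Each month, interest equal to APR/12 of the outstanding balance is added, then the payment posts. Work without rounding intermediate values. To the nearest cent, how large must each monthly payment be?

$548.18

Monthly rate r = 26.3%/12 = 2.19167% = 0.0219167.
Level-payment amortization: P = B₀·r / (1 − (1+r)^(−n)) = 5729.51·0.0219167 / (1 − 1.02192^(−12)).
Denominator 1 − (1+r)^(−12) = 0.229071301.
P = 125.572 / 0.229071301 ≈ 548.18.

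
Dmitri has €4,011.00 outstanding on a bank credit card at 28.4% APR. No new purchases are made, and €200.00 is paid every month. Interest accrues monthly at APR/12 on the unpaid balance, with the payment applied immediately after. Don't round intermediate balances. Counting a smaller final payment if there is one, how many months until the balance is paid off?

Monthly rate r = 28.4%/12 = 2.36667% = 0.0236667.
Recurrence: B ← B·(1+r) − €200.00.
Month 1: interest €94.93; balance after payment €3,905.93.
Month 2: interest €92.44; balance after payment €3,798.37.
Closed form: n = −ln(1 − rB₀/P)/ln(1+r) = −ln(0.52537)/ln(1.02367) ≈ 27.518, so the balance reaches zero during payment 28.

28 months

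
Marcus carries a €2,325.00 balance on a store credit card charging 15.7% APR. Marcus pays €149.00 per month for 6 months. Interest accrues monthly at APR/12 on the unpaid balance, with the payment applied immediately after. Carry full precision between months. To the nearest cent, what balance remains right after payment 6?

Monthly rate r = 15.7%/12 = 1.30833% = 0.0130833.
Each month: B ← B·(1+r) − €149.00.
Month 1: interest €30.42; balance after payment €2,206.42.
Month 2: interest €28.87; balance after payment €2,086.29.
Month 3: interest €27.30; balance after payment €1,964.58.
Month 4: interest €25.70; balance after payment €1,841.28.
Month 5: interest €24.09; balance after payment €1,716.38.
Month 6: interest €22.46; balance after payment €1,589.83.

€1,589.83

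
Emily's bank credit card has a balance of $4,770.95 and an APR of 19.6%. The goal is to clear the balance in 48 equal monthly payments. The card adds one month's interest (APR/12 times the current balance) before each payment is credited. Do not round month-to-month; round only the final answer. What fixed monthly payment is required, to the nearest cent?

$144.17

Monthly rate r = 19.6%/12 = 1.63333% = 0.0163333.
Level-payment amortization: P = B₀·r / (1 − (1+r)^(−n)) = 4770.95·0.0163333 / (1 − 1.01633^(−48)).
Denominator 1 − (1+r)^(−48) = 0.540522915.
P = 77.9255 / 0.540522915 ≈ 144.17.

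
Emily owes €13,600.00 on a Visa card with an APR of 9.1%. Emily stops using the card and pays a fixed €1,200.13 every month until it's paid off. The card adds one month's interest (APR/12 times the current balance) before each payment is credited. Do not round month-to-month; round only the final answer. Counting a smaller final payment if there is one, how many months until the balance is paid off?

12 payments

Monthly rate r = 9.1%/12 = 0.758333% = 0.00758333.
Recurrence: B ← B·(1+r) − €1,200.13.
Month 1: interest €103.13; balance after payment €12,503.00.
Month 2: interest €94.81; balance after payment €11,397.69.
Closed form: n = −ln(1 − rB₀/P)/ln(1+r) = −ln(0.91406)/ln(1.00758) ≈ 11.894, so the balance reaches zero during payment 12.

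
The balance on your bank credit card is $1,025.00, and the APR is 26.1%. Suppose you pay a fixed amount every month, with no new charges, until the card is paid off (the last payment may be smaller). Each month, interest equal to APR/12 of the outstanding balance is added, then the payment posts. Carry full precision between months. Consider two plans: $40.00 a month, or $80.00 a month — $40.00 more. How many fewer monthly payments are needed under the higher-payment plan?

22 fewer payments

Monthly rate r = 26.1%/12 = 2.175% = 0.02175.
At $40.00/mo: n = ⌈−ln(1 − rB₀/P)/ln(1+r)⌉ = 38 payments (last $35.07); total interest = total paid − $1,025.00 = $490.07.
At $80.00/mo: 16 payments (last $14.66); total interest $189.66.
Payments saved = 38 − 16 = 22.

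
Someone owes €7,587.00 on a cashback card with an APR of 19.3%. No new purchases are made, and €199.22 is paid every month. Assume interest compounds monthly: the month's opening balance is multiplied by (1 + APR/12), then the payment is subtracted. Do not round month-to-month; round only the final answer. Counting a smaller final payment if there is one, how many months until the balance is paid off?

60 payments

Monthly rate r = 19.3%/12 = 1.60833% = 0.0160833.
Recurrence: B ← B·(1+r) − €199.22.
Month 1: interest €122.02; balance after payment €7,509.80.
Month 2: interest €120.78; balance after payment €7,431.37.
Closed form: n = −ln(1 − rB₀/P)/ln(1+r) = −ln(0.38749)/ln(1.01608) ≈ 59.420, so the balance reaches zero during payment 60.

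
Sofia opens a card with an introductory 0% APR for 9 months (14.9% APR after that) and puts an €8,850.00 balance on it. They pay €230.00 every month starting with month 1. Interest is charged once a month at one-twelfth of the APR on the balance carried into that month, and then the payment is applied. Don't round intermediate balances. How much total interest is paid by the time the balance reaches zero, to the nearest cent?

€1,714.30

Promo months 1–9 at r₀ = 0%/12 = 0; months 10+ at r₁ = 14.9%/12 = 0.0124167.
After month 9 (no interest yet): B = €8,850.00 − 9·€230.00 = €6,780.00.
Then at r₁ with €230.00/mo: n₂ = −ln(1 − r₁·B/P)/ln(1+r₁) ≈ 36.93 → 37 more payments.
Total paid = 45·€230.00 + €214.30 = €10,564.30; interest = €10,564.30 − €8,850.00 = €1,714.30.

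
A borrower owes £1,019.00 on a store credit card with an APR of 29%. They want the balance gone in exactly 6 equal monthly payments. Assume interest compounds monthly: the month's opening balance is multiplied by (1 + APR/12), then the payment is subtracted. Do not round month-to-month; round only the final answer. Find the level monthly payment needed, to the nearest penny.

Monthly rate r = 29%/12 = 2.41667% = 0.0241667.
Level-payment amortization: P = B₀·r / (1 − (1+r)^(−n)) = 1019.00·0.0241667 / (1 − 1.02417^(−6)).
Denominator 1 − (1+r)^(−6) = 0.133484813.
P = 24.6258 / 0.133484813 ≈ 184.48.

£184.48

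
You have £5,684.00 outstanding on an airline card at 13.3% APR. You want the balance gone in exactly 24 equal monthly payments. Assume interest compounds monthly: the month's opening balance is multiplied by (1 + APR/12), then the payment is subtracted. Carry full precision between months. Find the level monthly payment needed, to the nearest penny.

Monthly rate r = 13.3%/12 = 1.10833% = 0.0110833.
Level-payment amortization: P = B₀·r / (1 − (1+r)^(−n)) = 5684.00·0.0110833 / (1 − 1.01108^(−24)).
Denominator 1 − (1+r)^(−24) = 0.232438536.
P = 62.9977 / 0.232438536 ≈ 271.03.

£271.03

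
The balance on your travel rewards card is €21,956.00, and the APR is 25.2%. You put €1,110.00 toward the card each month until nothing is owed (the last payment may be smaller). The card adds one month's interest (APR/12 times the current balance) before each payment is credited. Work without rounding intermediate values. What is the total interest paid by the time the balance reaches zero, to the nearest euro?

Monthly rate r = 25.2%/12 = 2.1% = 0.021.
Payoff takes n = ⌈−ln(1 − rB₀/P)/ln(1+r)⌉ = ⌈25.829⌉ = 26 payments; the last is €922.22.
Total paid = 25·€1,110.00 + €922.22 = €28,672.22.
Total interest = total paid − principal = €28,672.22 − €21,956.00 = €6,716.22.

€6,716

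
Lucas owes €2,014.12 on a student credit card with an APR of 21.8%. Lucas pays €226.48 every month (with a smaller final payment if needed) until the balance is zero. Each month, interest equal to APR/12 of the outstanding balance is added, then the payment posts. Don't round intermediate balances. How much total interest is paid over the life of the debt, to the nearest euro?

€203

Monthly rate r = 21.8%/12 = 1.81667% = 0.0181667.
Payoff takes n = ⌈−ln(1 − rB₀/P)/ln(1+r)⌉ = ⌈9.788⌉ = 10 payments; the last is €178.70.
Total paid = 9·€226.48 + €178.70 = €2,217.02.
Total interest = total paid − principal = €2,217.02 − €2,014.12 = €202.90.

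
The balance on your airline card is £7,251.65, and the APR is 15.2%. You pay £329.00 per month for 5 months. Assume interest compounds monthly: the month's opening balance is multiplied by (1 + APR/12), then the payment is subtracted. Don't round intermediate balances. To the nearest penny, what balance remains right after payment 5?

£6,035.50

Monthly rate r = 15.2%/12 = 1.26667% = 0.0126667.
Each month: B ← B·(1+r) − £329.00.
Month 1: interest £91.85; balance after payment £7,014.50.
Month 2: interest £88.85; balance after payment £6,774.35.
Month 3: interest £85.81; balance after payment £6,531.16.
Month 4: interest £82.73; balance after payment £6,284.89.
Month 5: interest £79.61; balance after payment £6,035.50.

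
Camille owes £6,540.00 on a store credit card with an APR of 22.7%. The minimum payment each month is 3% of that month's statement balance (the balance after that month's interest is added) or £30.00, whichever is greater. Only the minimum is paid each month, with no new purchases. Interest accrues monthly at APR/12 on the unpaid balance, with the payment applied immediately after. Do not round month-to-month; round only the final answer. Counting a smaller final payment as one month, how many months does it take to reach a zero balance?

Monthly rate r = 22.7%/12 = 1.89167% = 0.0189167.
While 3% of the post-interest balance exceeds £30.00, each month B ← (B·(1+r))·(1 − 0.03), i.e. B shrinks by the factor (1+r)·0.97 = 0.98835.
This holds for months 1–162. Entering month 163 the balance is £979.63; 3% of the post-interest balance is now below £30.00, so the flat £30.00 minimum applies from here.
From month 163 a fixed £30.00 at rate r clears £979.63 in 52 more payments. Total: 162 + 52 = 214 months.

214 months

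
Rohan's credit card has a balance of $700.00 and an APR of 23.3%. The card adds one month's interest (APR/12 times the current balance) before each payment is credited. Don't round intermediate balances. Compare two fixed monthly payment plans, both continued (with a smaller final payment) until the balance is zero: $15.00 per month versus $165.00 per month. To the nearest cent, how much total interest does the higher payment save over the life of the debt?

Monthly rate r = 23.3%/12 = 1.94167% = 0.0194167.
At $15.00/mo: n = ⌈−ln(1 − rB₀/P)/ln(1+r)⌉ = 124 payments (last $0.22); total interest = total paid − $700.00 = $1,145.22.
At $165.00/mo: 5 payments (last $77.98); total interest $37.98.
Interest saved = $1,145.22 − $37.98 = $1,107.24.

$1,107.24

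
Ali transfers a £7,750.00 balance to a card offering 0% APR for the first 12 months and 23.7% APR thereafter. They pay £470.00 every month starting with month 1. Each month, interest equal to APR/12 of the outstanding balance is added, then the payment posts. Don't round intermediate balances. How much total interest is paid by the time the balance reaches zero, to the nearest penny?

£122.08

Promo months 1–12 at r₀ = 0%/12 = 0; months 13+ at r₁ = 23.7%/12 = 0.01975.
After month 12 (no interest yet): B = £7,750.00 − 12·£470.00 = £2,110.00.
Then at r₁ with £470.00/mo: n₂ = −ln(1 − r₁·B/P)/ln(1+r₁) ≈ 4.75 → 5 more payments.
Total paid = 16·£470.00 + £352.08 = £7,872.08; interest = £7,872.08 − £7,750.00 = £122.08.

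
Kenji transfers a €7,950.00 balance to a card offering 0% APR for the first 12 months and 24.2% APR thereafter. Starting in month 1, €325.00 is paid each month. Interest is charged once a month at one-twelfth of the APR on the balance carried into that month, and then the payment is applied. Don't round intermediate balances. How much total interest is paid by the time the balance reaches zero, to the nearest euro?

€662

Promo months 1–12 at r₀ = 0%/12 = 0; months 13+ at r₁ = 24.2%/12 = 0.0201667.
After month 12 (no interest yet): B = €7,950.00 − 12·€325.00 = €4,050.00.
Then at r₁ with €325.00/mo: n₂ = −ln(1 − r₁·B/P)/ln(1+r₁) ≈ 14.50 → 15 more payments.
Total paid = 26·€325.00 + €162.01 = €8,612.01; interest = €8,612.01 − €7,950.00 = €662.01.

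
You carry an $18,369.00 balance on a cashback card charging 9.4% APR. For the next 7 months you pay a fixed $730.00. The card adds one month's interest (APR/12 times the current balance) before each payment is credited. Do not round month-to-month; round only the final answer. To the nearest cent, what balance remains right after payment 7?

Monthly rate r = 9.4%/12 = 0.783333% = 0.00783333.
Each month: B ← B·(1+r) − $730.00.
Month 1: interest $143.89; balance after payment $17,782.89.
Month 2: interest $139.30; balance after payment $17,192.19.
Month 3: interest $134.67; balance after payment $16,596.86.
Month 4: interest $130.01; balance after payment $15,996.87.
Month 5: interest $125.31; balance after payment $15,392.18.
Month 6: interest $120.57; balance after payment $14,782.75.
Month 7: interest $115.80; balance after payment $14,168.55.

$14,168.55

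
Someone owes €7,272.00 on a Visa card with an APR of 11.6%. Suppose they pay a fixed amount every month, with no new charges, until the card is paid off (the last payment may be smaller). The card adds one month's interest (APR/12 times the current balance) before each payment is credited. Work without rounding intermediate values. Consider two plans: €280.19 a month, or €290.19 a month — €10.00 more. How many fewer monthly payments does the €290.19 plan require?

2 fewer payments

Monthly rate r = 11.6%/12 = 0.966667% = 0.00966667.
At €280.19/mo: n = ⌈−ln(1 − rB₀/P)/ln(1+r)⌉ = 31 payments (last €7.55); total interest = total paid − €7,272.00 = €1,141.25.
At €290.19/mo: 29 payments (last €242.22); total interest €1,095.54.
Payments saved = 31 − 29 = 2.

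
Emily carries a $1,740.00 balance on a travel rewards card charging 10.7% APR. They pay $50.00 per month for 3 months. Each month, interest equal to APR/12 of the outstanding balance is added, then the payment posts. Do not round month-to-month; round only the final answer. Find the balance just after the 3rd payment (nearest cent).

Monthly rate r = 10.7%/12 = 0.891667% = 0.00891667.
Each month: B ← B·(1+r) − $50.00.
Month 1: interest $15.52; balance after payment $1,705.52.
Month 2: interest $15.21; balance after payment $1,670.72.
Month 3: interest $14.90; balance after payment $1,635.62.

$1,635.62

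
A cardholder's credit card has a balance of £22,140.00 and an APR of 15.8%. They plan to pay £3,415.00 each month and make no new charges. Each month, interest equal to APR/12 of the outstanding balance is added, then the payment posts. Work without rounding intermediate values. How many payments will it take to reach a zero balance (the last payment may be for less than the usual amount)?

Monthly rate r = 15.8%/12 = 1.31667% = 0.0131667.
Recurrence: B ← B·(1+r) − £3,415.00.
Month 1: interest £291.51; balance after payment £19,016.51.
Month 2: interest £250.38; balance after payment £15,851.89.
Closed form: n = −ln(1 − rB₀/P)/ln(1+r) = −ln(0.91464)/ln(1.01317) ≈ 6.821, so the balance reaches zero during payment 7.

7 payments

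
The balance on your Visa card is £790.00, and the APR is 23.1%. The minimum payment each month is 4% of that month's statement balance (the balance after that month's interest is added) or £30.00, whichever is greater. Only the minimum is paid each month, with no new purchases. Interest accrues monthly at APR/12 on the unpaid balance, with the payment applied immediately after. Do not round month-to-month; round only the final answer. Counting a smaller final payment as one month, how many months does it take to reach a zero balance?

37 months

Monthly rate r = 23.1%/12 = 1.925% = 0.01925.
While 4% of the post-interest balance exceeds £30.00, each month B ← (B·(1+r))·(1 − 0.04), i.e. B shrinks by the factor (1+r)·0.96 = 0.97848.
This holds for months 1–4. Entering month 5 the balance is £724.16; 4% of the post-interest balance is now below £30.00, so the flat £30.00 minimum applies from here.
From month 5 a fixed £30.00 at rate r clears £724.16 in 33 more payments. Total: 4 + 33 = 37 months.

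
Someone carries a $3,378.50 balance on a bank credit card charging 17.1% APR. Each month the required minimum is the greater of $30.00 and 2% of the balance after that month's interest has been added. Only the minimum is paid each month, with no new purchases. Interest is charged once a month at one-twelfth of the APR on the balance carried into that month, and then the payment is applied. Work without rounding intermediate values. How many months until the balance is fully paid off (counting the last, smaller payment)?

Monthly rate r = 17.1%/12 = 1.425% = 0.01425.
While 2% of the post-interest balance exceeds $30.00, each month B ← (B·(1+r))·(1 − 0.02), i.e. B shrinks by the factor (1+r)·0.98 = 0.99397.
This holds for months 1–137. Entering month 138 the balance is $1,474.22; 2% of the post-interest balance is now below $30.00, so the flat $30.00 minimum applies from here.
From month 138 a fixed $30.00 at rate r clears $1,474.22 in 86 more payments. Total: 137 + 86 = 223 months.

223 months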